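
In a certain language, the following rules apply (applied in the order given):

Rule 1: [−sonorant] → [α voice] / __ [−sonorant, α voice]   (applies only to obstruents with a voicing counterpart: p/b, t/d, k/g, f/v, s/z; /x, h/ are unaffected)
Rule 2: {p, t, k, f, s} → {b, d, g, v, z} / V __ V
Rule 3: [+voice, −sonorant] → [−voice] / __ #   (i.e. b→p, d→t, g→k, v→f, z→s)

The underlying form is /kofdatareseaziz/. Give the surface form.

kovdadarezeazis

Rule 1 (regressive voicing assimilation): /f/ precedes the voiced obstruent /d/, so it voices to [v] by assimilation. /kofdatareseaziz/ → kovdatareseaziz.
Rule 2 (intervocalic voicing): /t/ is a voiceless obstruent between vowels /a/ and /a/, so it voices to [d]. /s/ is a voiceless obstruent between vowels /e/ and /e/, so it voices to [z]. /kovdatareseaziz/ → kovdadarezeaziz.
Rule 3 (final devoicing): /z/ is a voiced obstruent in word-final position, so it devoices to [s]. /kovdadarezeaziz/ → kovdadarezeazis.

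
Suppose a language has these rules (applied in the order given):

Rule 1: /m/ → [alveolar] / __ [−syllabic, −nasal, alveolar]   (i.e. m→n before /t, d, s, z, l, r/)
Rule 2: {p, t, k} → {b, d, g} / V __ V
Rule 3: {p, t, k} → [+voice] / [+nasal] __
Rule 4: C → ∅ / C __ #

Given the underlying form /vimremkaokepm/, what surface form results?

Rule 1 (nasal place assimilation): /m/ precedes the alveolar consonant /r/, so it assimilates in place to [n]. /vimremkaokepm/ → vinremkaokepm.
Rule 2 (intervocalic voicing): /k/ is a voiceless stop between vowels /o/ and /e/, so it voices to [g]. /vinremkaokepm/ → vinremkaogepm.
Rule 3 (post-nasal voicing): /k/ is a voiceless stop immediately after the nasal /m/, so it voices to [g]. /vinremkaogepm/ → vinremgaogepm.
Rule 4 (final cluster simplification): /m/ is the second consonant of a word-final cluster /pm/, so it deletes. /vinremgaogepm/ → vinremgaogep.

vinremgaogep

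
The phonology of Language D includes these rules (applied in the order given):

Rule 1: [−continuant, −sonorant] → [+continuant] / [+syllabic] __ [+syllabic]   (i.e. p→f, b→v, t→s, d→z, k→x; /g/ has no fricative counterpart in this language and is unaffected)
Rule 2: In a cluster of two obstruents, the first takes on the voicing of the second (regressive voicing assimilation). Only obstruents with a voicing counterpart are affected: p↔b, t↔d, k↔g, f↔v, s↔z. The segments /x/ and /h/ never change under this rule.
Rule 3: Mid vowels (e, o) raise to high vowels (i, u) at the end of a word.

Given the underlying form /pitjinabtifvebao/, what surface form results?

pitjinaptivvevau

Rule 1 (intervocalic spirantization): /b/ is a stop between vowels /e/ and /a/, so it spirantizes to the fricative [v]. /pitjinabtifvebao/ → pitjinabtifvevao.
Rule 2 (regressive voicing assimilation): /b/ precedes the voiceless obstruent /t/, so it devoices to [p] by assimilation. /f/ precedes the voiced obstruent /v/, so it voices to [v] by assimilation. /pitjinabtifvevao/ → pitjinaptivvevao.
Rule 3 (final vowel raising): /o/ is a mid vowel in word-final position, so it raises to [u]. /pitjinaptivvevao/ → pitjinaptivvevau.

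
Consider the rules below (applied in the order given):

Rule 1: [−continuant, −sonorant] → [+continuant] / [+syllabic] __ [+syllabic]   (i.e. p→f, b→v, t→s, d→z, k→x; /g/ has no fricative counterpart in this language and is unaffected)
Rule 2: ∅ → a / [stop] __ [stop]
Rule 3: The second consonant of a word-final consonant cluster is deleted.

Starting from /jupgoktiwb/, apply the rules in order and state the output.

jupagokatiw

Rule 1 (intervocalic spirantization): no segment meets the environment; /jupgoktiwb/ is unchanged.
Rule 2 (stop-cluster a-epenthesis): /p/ and /g/ form a stop–stop cluster, so [a] is inserted between them. /k/ and /t/ form a stop–stop cluster, so [a] is inserted between them. /jupgoktiwb/ → jupagokatiwb.
Rule 3 (final cluster simplification): /b/ is the second consonant of a word-final cluster /wb/, so it deletes. /jupagokatiwb/ → jupagokatiw.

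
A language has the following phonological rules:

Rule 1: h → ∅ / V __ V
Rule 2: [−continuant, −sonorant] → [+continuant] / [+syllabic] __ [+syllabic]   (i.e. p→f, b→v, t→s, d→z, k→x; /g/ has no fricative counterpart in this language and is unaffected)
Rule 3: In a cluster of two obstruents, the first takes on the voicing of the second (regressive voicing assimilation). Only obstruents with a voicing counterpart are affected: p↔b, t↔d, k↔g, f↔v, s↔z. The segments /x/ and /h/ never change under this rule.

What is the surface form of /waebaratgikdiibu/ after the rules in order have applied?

waevaradgigdiivu

Rule 1 (intervocalic h-deletion): no segment meets the environment; /waebaratgikdiibu/ is unchanged.
Rule 2 (intervocalic spirantization): /b/ is a stop between vowels /e/ and /a/, so it spirantizes to the fricative [v]. /b/ is a stop between vowels /i/ and /u/, so it spirantizes to the fricative [v]. /waebaratgikdiibu/ → waevaratgikdiivu.
Rule 3 (regressive voicing assimilation): /t/ precedes the voiced obstruent /g/, so it voices to [d] by assimilation. /k/ precedes the voiced obstruent /d/, so it voices to [g] by assimilation. /waevaratgikdiivu/ → waevaradgigdiivu.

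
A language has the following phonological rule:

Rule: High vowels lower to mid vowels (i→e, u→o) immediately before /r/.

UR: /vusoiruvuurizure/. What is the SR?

/i/ is a high vowel immediately before /r/, so it lowers to [e].
/u/ is a high vowel immediately before /r/, so it lowers to [o].
/u/ is a high vowel immediately before /r/, so it lowers to [o].
The other instances of /u/, /i/ do not occur in the required environment and remain unchanged.
Surface form: [vusoeruvuorizore].

vusoeruvuorizore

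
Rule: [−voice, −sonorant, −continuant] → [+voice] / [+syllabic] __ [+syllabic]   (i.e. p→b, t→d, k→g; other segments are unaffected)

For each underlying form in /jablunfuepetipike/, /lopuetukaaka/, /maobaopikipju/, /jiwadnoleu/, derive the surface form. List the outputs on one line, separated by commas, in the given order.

/jablunfuepetipike/: /p/ is a voiceless stop between vowels /e/ and /e/, so it voices to [b]. /t/ is a voiceless stop between vowels /e/ and /i/, so it voices to [d]. /p/ is a voiceless stop between vowels /i/ and /i/, so it voices to [b]. /k/ is a voiceless stop between vowels /i/ and /e/, so it voices to [g]. → [jablunfuebedibige].
/lopuetukaaka/: /p/ is a voiceless stop between vowels /o/ and /u/, so it voices to [b]. /t/ is a voiceless stop between vowels /e/ and /u/, so it voices to [d]. /k/ is a voiceless stop between vowels /u/ and /a/, so it voices to [g]. /k/ is a voiceless stop between vowels /a/ and /a/, so it voices to [g]. → [lobuedugaaga].
/maobaopikipju/: /p/ is a voiceless stop between vowels /o/ and /i/, so it voices to [b]. /k/ is a voiceless stop between vowels /i/ and /i/, so it voices to [g]. → [maobaobigipju].
/jiwadnoleu/: the rule's environment is not met; surfaces unchanged as [jiwadnoleu].

jablunfuebedibige, lobuedugaaga, maobaobigipju, jiwadnoleu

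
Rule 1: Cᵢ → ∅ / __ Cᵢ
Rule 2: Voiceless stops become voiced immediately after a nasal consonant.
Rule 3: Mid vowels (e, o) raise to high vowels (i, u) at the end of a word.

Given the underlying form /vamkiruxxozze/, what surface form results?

Rule 1 (degemination): /xx/ is a geminate; the first /x/ deletes. /zz/ is a geminate; the first /z/ deletes. /vamkiruxxozze/ → vamkiruxoze.
Rule 2 (post-nasal voicing): /k/ is a voiceless stop immediately after the nasal /m/, so it voices to [g]. /vamkiruxoze/ → vamgiruxoze.
Rule 3 (final vowel raising): /e/ is a mid vowel in word-final position, so it raises to [i]. /vamgiruxoze/ → vamgiruxozi.

vamgiruxozi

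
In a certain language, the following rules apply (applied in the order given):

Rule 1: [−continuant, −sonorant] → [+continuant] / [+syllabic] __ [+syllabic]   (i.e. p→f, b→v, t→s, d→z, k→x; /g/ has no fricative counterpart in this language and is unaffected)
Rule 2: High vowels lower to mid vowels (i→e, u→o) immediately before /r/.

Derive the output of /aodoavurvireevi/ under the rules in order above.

aozoavorvereevi

Rule 1 (intervocalic spirantization): /d/ is a stop between vowels /o/ and /o/, so it spirantizes to the fricative [z]. /aodoavurvireevi/ → aozoavurvireevi.
Rule 2 (pre-rhotic lowering): /u/ is a high vowel immediately before /r/, so it lowers to [o]. /i/ is a high vowel immediately before /r/, so it lowers to [e]. /aozoavurvireevi/ → aozoavorvereevi.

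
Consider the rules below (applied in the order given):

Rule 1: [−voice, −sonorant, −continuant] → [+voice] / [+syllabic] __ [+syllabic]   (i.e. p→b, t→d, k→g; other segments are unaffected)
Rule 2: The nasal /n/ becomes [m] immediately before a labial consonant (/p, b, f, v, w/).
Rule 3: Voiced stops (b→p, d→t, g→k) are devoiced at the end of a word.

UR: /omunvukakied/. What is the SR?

omumvugagiet

Rule 1 (intervocalic voicing): /k/ is a voiceless stop between vowels /u/ and /a/, so it voices to [g]. /k/ is a voiceless stop between vowels /a/ and /i/, so it voices to [g]. /omunvukakied/ → omunvugagied.
Rule 2 (nasal place assimilation): /n/ precedes the labial consonant /v/, so it assimilates in place to [m]. /omunvugagied/ → omumvugagied.
Rule 3 (final devoicing): /d/ is a voiced stop in word-final position, so it devoices to [t]. /omumvugagied/ → omumvugagiet.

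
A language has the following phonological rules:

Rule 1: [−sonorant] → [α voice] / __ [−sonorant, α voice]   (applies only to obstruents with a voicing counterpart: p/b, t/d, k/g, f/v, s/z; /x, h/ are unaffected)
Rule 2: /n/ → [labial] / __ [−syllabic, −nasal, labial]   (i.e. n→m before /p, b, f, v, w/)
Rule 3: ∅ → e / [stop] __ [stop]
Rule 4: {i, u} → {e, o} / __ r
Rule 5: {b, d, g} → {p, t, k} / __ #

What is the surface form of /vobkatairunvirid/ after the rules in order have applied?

Rule 1 (regressive voicing assimilation): /b/ precedes the voiceless obstruent /k/, so it devoices to [p] by assimilation. /vobkatairunvirid/ → vopkatairunvirid.
Rule 2 (nasal place assimilation): /n/ precedes the labial consonant /v/, so it assimilates in place to [m]. /vopkatairunvirid/ → vopkatairumvirid.
Rule 3 (stop-cluster e-epenthesis): /p/ and /k/ form a stop–stop cluster, so [e] is inserted between them. /vopkatairumvirid/ → vopekatairumvirid.
Rule 4 (pre-rhotic lowering): /i/ is a high vowel immediately before /r/, so it lowers to [e]. /i/ is a high vowel immediately before /r/, so it lowers to [e]. /vopekatairumvirid/ → vopekataerumverid.
Rule 5 (final devoicing): /d/ is a voiced stop in word-final position, so it devoices to [t]. /vopekataerumverid/ → vopekataerumverit.

vopekataerumverit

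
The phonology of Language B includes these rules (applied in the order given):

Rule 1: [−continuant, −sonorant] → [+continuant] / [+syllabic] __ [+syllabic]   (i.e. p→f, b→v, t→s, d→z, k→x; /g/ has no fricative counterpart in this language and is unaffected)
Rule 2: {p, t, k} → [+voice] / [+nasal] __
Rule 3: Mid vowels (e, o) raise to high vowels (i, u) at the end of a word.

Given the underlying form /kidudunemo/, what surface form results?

kizuzunemu

Rule 1 (intervocalic spirantization): /d/ is a stop between vowels /i/ and /u/, so it spirantizes to the fricative [z]. /d/ is a stop between vowels /u/ and /u/, so it spirantizes to the fricative [z]. /kidudunemo/ → kizuzunemo.
Rule 2 (post-nasal voicing): no segment meets the environment; /kizuzunemo/ is unchanged.
Rule 3 (final vowel raising): /o/ is a mid vowel in word-final position, so it raises to [u]. /kizuzunemo/ → kizuzunemu.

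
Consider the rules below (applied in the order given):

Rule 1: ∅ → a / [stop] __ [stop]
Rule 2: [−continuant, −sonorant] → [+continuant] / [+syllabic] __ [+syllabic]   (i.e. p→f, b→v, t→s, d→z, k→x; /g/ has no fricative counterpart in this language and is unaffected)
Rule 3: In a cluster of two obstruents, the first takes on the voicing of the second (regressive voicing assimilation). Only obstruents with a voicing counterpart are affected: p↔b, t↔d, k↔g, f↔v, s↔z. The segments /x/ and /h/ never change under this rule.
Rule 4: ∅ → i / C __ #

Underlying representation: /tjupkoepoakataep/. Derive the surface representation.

tjufaxoefoaxasaepi

Rule 1 (stop-cluster a-epenthesis): /p/ and /k/ form a stop–stop cluster, so [a] is inserted between them. /tjupkoepoakataep/ → tjupakoepoakataep.
Rule 2 (intervocalic spirantization): /p/ is a stop between vowels /u/ and /a/, so it spirantizes to the fricative [f]. /k/ is a stop between vowels /a/ and /o/, so it spirantizes to the fricative [x]. /p/ is a stop between vowels /e/ and /o/, so it spirantizes to the fricative [f]. /k/ is a stop between vowels /a/ and /a/, so it spirantizes to the fricative [x]. /t/ is a stop between vowels /a/ and /a/, so it spirantizes to the fricative [s]. /tjupakoepoakataep/ → tjufaxoefoaxasaep.
Rule 3 (regressive voicing assimilation): no segment meets the environment; /tjufaxoefoaxasaep/ is unchanged.
Rule 4 (final i-epenthesis): the form ends in the consonant /p/, so [i] is inserted word-finally. /tjufaxoefoaxasaep/ → tjufaxoefoaxasaepi.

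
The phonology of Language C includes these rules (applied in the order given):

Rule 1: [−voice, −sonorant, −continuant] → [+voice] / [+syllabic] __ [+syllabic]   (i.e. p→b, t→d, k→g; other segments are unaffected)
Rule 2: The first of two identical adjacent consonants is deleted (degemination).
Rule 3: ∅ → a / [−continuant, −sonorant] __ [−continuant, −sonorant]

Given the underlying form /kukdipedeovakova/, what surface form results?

Rule 1 (intervocalic voicing): /p/ is a voiceless stop between vowels /i/ and /e/, so it voices to [b]. /k/ is a voiceless stop between vowels /a/ and /o/, so it voices to [g]. /kukdipedeovakova/ → kukdibedeovagova.
Rule 2 (degemination): no segment meets the environment; /kukdibedeovagova/ is unchanged.
Rule 3 (stop-cluster a-epenthesis): /k/ and /d/ form a stop–stop cluster, so [a] is inserted between them. /kukdibedeovagova/ → kukadibedeovagova.

kukadibedeovagova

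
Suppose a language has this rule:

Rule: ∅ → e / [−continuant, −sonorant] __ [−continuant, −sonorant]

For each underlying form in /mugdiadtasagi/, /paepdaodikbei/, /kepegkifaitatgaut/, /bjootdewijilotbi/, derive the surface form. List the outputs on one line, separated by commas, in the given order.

/mugdiadtasagi/: /g/ and /d/ form a stop–stop cluster, so [e] is inserted between them. /d/ and /t/ form a stop–stop cluster, so [e] is inserted between them. → [mugediadetasagi].
/paepdaodikbei/: /p/ and /d/ form a stop–stop cluster, so [e] is inserted between them. /k/ and /b/ form a stop–stop cluster, so [e] is inserted between them. → [paepedaodikebei].
/kepegkifaitatgaut/: /g/ and /k/ form a stop–stop cluster, so [e] is inserted between them. /t/ and /g/ form a stop–stop cluster, so [e] is inserted between them. → [kepegekifaitategaut].
/bjootdewijilotbi/: /t/ and /d/ form a stop–stop cluster, so [e] is inserted between them. /t/ and /b/ form a stop–stop cluster, so [e] is inserted between them. → [bjootedewijilotebi].

mugediadetasagi, paepedaodikebei, kepegekifaitategaut, bjootedewijilotebi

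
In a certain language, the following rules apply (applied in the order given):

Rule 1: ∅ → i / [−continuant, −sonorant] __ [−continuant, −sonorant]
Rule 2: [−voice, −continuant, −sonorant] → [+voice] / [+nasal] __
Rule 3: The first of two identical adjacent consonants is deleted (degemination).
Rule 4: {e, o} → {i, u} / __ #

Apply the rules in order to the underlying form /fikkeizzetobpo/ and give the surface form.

fikikeizetobipu

Rule 1 (stop-cluster i-epenthesis): /k/ and /k/ form a stop–stop cluster, so [i] is inserted between them. /b/ and /p/ form a stop–stop cluster, so [i] is inserted between them. /fikkeizzetobpo/ → fikikeizzetobipo.
Rule 2 (post-nasal voicing): no segment meets the environment; /fikikeizzetobipo/ is unchanged.
Rule 3 (degemination): /zz/ is a geminate; the first /z/ deletes. /fikikeizzetobipo/ → fikikeizetobipo.
Rule 4 (final vowel raising): /o/ is a mid vowel in word-final position, so it raises to [u]. /fikikeizetobipo/ → fikikeizetobipu.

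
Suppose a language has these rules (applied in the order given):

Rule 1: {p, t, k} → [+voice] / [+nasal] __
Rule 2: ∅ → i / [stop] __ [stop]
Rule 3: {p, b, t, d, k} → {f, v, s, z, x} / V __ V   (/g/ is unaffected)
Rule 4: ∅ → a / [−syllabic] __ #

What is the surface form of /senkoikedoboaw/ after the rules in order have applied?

sengoixezovoawa

Rule 1 (post-nasal voicing): /k/ is a voiceless stop immediately after the nasal /n/, so it voices to [g]. /senkoikedoboaw/ → sengoikedoboaw.
Rule 2 (stop-cluster i-epenthesis): no segment meets the environment; /sengoikedoboaw/ is unchanged.
Rule 3 (intervocalic spirantization): /k/ is a stop between vowels /i/ and /e/, so it spirantizes to the fricative [x]. /d/ is a stop between vowels /e/ and /o/, so it spirantizes to the fricative [z]. /b/ is a stop between vowels /o/ and /o/, so it spirantizes to the fricative [v]. /sengoikedoboaw/ → sengoixezovoaw.
Rule 4 (final a-epenthesis): the form ends in the consonant /w/, so [a] is inserted word-finally. /sengoixezovoaw/ → sengoixezovoawa.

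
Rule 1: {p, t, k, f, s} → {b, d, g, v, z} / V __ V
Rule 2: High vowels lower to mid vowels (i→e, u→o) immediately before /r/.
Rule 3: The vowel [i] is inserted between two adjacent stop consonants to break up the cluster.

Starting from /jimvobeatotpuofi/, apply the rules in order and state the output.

Rule 1 (intervocalic voicing): /t/ is a voiceless obstruent between vowels /a/ and /o/, so it voices to [d]. /f/ is a voiceless obstruent between vowels /o/ and /i/, so it voices to [v]. /jimvobeatotpuofi/ → jimvobeadotpuovi.
Rule 2 (pre-rhotic lowering): no segment meets the environment; /jimvobeadotpuovi/ is unchanged.
Rule 3 (stop-cluster i-epenthesis): /t/ and /p/ form a stop–stop cluster, so [i] is inserted between them. /jimvobeadotpuovi/ → jimvobeadotipuovi.

jimvobeadotipuovi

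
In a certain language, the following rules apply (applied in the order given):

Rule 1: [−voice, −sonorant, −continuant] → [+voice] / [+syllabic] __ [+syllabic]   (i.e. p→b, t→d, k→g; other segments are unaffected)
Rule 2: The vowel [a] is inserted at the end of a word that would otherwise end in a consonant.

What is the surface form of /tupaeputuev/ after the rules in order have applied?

tubaebudueva

Rule 1 (intervocalic voicing): /p/ is a voiceless stop between vowels /u/ and /a/, so it voices to [b]. /p/ is a voiceless stop between vowels /e/ and /u/, so it voices to [b]. /t/ is a voiceless stop between vowels /u/ and /u/, so it voices to [d]. /tupaeputuev/ → tubaebuduev.
Rule 2 (final a-epenthesis): the form ends in the consonant /v/, so [a] is inserted word-finally. /tubaebuduev/ → tubaebudueva.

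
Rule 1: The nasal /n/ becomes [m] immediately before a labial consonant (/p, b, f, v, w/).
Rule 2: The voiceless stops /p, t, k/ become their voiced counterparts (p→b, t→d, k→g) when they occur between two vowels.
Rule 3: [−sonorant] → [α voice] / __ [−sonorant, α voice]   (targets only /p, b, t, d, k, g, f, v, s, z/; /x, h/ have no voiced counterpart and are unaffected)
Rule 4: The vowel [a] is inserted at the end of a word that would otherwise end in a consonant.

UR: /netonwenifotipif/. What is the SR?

nedomwenifodibifa

Rule 1 (nasal place assimilation): /n/ precedes the labial consonant /w/, so it assimilates in place to [m]. /netonwenifotipif/ → netomwenifotipif.
Rule 2 (intervocalic voicing): /t/ is a voiceless stop between vowels /e/ and /o/, so it voices to [d]. /t/ is a voiceless stop between vowels /o/ and /i/, so it voices to [d]. /p/ is a voiceless stop between vowels /i/ and /i/, so it voices to [b]. /netomwenifotipif/ → nedomwenifodibif.
Rule 3 (regressive voicing assimilation): no segment meets the environment; /nedomwenifodibif/ is unchanged.
Rule 4 (final a-epenthesis): the form ends in the consonant /f/, so [a] is inserted word-finally. /nedomwenifodibif/ → nedomwenifodibifa.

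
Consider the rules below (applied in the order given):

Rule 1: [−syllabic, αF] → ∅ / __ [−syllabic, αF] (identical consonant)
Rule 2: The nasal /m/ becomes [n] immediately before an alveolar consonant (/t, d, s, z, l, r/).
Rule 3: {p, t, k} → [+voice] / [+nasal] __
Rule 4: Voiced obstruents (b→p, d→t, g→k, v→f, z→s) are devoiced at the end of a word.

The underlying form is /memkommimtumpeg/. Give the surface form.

Rule 1 (degemination): /mm/ is a geminate; the first /m/ deletes. /memkommimtumpeg/ → memkomimtumpeg.
Rule 2 (nasal place assimilation): /m/ precedes the alveolar consonant /t/, so it assimilates in place to [n]. /memkomimtumpeg/ → memkomintumpeg.
Rule 3 (post-nasal voicing): /k/ is a voiceless stop immediately after the nasal /m/, so it voices to [g]. /t/ is a voiceless stop immediately after the nasal /n/, so it voices to [d]. /p/ is a voiceless stop immediately after the nasal /m/, so it voices to [b]. /memkomintumpeg/ → memgomindumbeg.
Rule 4 (final devoicing): /g/ is a voiced obstruent in word-final position, so it devoices to [k]. /memgomindumbeg/ → memgomindumbek.

memgomindumbek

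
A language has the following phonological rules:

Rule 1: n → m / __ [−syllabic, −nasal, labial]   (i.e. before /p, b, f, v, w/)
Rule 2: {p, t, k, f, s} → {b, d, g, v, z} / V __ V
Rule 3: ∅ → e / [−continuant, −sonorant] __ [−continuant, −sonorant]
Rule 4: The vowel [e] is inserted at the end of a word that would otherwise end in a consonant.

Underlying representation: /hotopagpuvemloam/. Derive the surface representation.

Rule 1 (nasal place assimilation): no segment meets the environment; /hotopagpuvemloam/ is unchanged.
Rule 2 (intervocalic voicing): /t/ is a voiceless obstruent between vowels /o/ and /o/, so it voices to [d]. /p/ is a voiceless obstruent between vowels /o/ and /a/, so it voices to [b]. /hotopagpuvemloam/ → hodobagpuvemloam.
Rule 3 (stop-cluster e-epenthesis): /g/ and /p/ form a stop–stop cluster, so [e] is inserted between them. /hodobagpuvemloam/ → hodobagepuvemloam.
Rule 4 (final e-epenthesis): the form ends in the consonant /m/, so [e] is inserted word-finally. /hodobagepuvemloam/ → hodobagepuvemloame.

hodobagepuvemloame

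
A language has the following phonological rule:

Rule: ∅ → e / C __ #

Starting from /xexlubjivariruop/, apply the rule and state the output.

the form ends in the consonant /p/, so [e] is inserted word-finally.
Surface form: [xexlubjivariruope].

xexlubjivariruope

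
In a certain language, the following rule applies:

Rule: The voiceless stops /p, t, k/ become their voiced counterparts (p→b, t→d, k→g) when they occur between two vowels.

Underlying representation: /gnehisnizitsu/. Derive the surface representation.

No segment of /gnehisnizitsu/ meets the structural description of the rule, so the form surfaces unchanged.

gnehisnizitsu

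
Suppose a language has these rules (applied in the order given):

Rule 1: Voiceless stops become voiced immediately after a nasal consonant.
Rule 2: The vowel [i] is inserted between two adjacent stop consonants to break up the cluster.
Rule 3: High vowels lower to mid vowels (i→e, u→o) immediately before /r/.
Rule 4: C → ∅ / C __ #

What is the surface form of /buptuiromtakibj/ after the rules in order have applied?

bupitueromdakib

Rule 1 (post-nasal voicing): /t/ is a voiceless stop immediately after the nasal /m/, so it voices to [d]. /buptuiromtakibj/ → buptuiromdakibj.
Rule 2 (stop-cluster i-epenthesis): /p/ and /t/ form a stop–stop cluster, so [i] is inserted between them. /buptuiromdakibj/ → bupituiromdakibj.
Rule 3 (pre-rhotic lowering): /i/ is a high vowel immediately before /r/, so it lowers to [e]. /bupituiromdakibj/ → bupitueromdakibj.
Rule 4 (final cluster simplification): /j/ is the second consonant of a word-final cluster /bj/, so it deletes. /bupitueromdakibj/ → bupitueromdakib.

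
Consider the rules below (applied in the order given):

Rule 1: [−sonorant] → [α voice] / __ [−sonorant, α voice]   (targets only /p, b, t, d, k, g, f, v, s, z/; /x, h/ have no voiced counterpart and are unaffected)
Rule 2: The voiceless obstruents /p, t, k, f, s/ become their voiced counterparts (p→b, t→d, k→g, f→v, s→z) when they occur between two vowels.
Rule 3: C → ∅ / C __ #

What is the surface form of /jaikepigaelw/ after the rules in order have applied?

Rule 1 (regressive voicing assimilation): no segment meets the environment; /jaikepigaelw/ is unchanged.
Rule 2 (intervocalic voicing): /k/ is a voiceless obstruent between vowels /i/ and /e/, so it voices to [g]. /p/ is a voiceless obstruent between vowels /e/ and /i/, so it voices to [b]. /jaikepigaelw/ → jaigebigaelw.
Rule 3 (final cluster simplification): /w/ is the second consonant of a word-final cluster /lw/, so it deletes. /jaigebigaelw/ → jaigebigael.

jaigebigael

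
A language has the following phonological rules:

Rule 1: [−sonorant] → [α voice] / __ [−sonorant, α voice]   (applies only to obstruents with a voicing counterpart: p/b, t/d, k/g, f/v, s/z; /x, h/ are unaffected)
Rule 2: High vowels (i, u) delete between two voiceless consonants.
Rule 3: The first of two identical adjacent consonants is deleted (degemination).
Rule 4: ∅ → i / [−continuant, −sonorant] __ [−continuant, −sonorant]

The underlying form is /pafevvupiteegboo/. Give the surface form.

Rule 1 (regressive voicing assimilation): no segment meets the environment; /pafevvupiteegboo/ is unchanged.
Rule 2 (high vowel syncope): /i/ is a high vowel flanked by voiceless consonants /p/ and /t/, so it deletes. /pafevvupiteegboo/ → pafevvupteegboo.
Rule 3 (degemination): /vv/ is a geminate; the first /v/ deletes. /pafevvupteegboo/ → pafevupteegboo.
Rule 4 (stop-cluster i-epenthesis): /p/ and /t/ form a stop–stop cluster, so [i] is inserted between them. /g/ and /b/ form a stop–stop cluster, so [i] is inserted between them. /pafevupteegboo/ → pafevupiteegiboo.

pafevupiteegiboo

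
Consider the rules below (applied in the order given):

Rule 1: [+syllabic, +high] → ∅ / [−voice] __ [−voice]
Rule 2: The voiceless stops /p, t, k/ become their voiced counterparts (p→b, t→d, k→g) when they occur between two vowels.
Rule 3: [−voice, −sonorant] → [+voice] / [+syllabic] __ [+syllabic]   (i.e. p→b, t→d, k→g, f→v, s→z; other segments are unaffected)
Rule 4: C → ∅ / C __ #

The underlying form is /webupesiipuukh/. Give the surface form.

webubeziibuuk

Rule 1 (high vowel syncope): no segment meets the environment; /webupesiipuukh/ is unchanged.
Rule 2 (intervocalic voicing): /p/ is a voiceless stop between vowels /u/ and /e/, so it voices to [b]. /p/ is a voiceless stop between vowels /i/ and /u/, so it voices to [b]. /webupesiipuukh/ → webubesiibuukh.
Rule 3 (intervocalic voicing): /s/ is a voiceless obstruent between vowels /e/ and /i/, so it voices to [z]. /webubesiibuukh/ → webubeziibuukh.
Rule 4 (final cluster simplification): /h/ is the second consonant of a word-final cluster /kh/, so it deletes. /webubeziibuukh/ → webubeziibuuk.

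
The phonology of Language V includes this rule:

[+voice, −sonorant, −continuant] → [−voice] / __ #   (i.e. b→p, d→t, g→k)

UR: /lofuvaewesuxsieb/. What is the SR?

/b/ is a voiced stop in word-final position, so it devoices to [p].
Surface form: [lofuvaewesuxsiep].

lofuvaewesuxsiep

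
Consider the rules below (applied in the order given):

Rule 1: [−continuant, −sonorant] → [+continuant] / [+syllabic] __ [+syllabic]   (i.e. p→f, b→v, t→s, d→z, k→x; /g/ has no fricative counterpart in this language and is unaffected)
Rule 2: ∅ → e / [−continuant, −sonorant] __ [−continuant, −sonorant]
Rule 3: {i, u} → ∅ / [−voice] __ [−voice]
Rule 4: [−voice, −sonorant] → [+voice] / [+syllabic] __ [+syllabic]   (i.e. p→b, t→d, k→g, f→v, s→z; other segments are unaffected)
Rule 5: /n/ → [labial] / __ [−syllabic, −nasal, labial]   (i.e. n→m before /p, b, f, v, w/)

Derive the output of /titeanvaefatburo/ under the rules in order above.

tseamvaevadeburo

Rule 1 (intervocalic spirantization): /t/ is a stop between vowels /i/ and /e/, so it spirantizes to the fricative [s]. /titeanvaefatburo/ → tiseanvaefatburo.
Rule 2 (stop-cluster e-epenthesis): /t/ and /b/ form a stop–stop cluster, so [e] is inserted between them. /tiseanvaefatburo/ → tiseanvaefateburo.
Rule 3 (high vowel syncope): /i/ is a high vowel flanked by voiceless consonants /t/ and /s/, so it deletes. /tiseanvaefateburo/ → tseanvaefateburo.
Rule 4 (intervocalic voicing): /f/ is a voiceless obstruent between vowels /e/ and /a/, so it voices to [v]. /t/ is a voiceless obstruent between vowels /a/ and /e/, so it voices to [d]. /tseanvaefateburo/ → tseanvaevadeburo.
Rule 5 (nasal place assimilation): /n/ precedes the labial consonant /v/, so it assimilates in place to [m]. /tseanvaevadeburo/ → tseamvaevadeburo.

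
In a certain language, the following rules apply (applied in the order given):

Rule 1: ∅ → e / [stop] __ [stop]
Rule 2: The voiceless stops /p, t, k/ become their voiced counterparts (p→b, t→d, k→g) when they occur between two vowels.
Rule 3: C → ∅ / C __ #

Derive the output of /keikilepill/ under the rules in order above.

keigilebil

Rule 1 (stop-cluster e-epenthesis): no segment meets the environment; /keikilepill/ is unchanged.
Rule 2 (intervocalic voicing): /k/ is a voiceless stop between vowels /i/ and /i/, so it voices to [g]. /p/ is a voiceless stop between vowels /e/ and /i/, so it voices to [b]. /keikilepill/ → keigilebill.
Rule 3 (final cluster simplification): /l/ is the second consonant of a word-final cluster /ll/, so it deletes. /keigilebill/ → keigilebil.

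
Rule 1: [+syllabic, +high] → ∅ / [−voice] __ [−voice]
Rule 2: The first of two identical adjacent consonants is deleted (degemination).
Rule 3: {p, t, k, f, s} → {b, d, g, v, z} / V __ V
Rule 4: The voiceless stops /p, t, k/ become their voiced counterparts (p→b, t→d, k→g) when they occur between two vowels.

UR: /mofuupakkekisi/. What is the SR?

movuubageksi

Rule 1 (high vowel syncope): /i/ is a high vowel flanked by voiceless consonants /k/ and /s/, so it deletes. /mofuupakkekisi/ → mofuupakkeksi.
Rule 2 (degemination): /kk/ is a geminate; the first /k/ deletes. /mofuupakkeksi/ → mofuupakeksi.
Rule 3 (intervocalic voicing): /f/ is a voiceless obstruent between vowels /o/ and /u/, so it voices to [v]. /p/ is a voiceless obstruent between vowels /u/ and /a/, so it voices to [b]. /k/ is a voiceless obstruent between vowels /a/ and /e/, so it voices to [g]. /mofuupakeksi/ → movuubageksi.
Rule 4 (intervocalic voicing): no segment meets the environment; /movuubageksi/ is unchanged.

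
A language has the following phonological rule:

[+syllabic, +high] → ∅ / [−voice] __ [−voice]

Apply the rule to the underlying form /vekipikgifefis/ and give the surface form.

vekpkgifefs

/i/ is a high vowel flanked by voiceless consonants /k/ and /p/, so it deletes.
/i/ is a high vowel flanked by voiceless consonants /p/ and /k/, so it deletes.
/i/ is a high vowel flanked by voiceless consonants /f/ and /s/, so it deletes.
Surface form: [vekpkgifefs].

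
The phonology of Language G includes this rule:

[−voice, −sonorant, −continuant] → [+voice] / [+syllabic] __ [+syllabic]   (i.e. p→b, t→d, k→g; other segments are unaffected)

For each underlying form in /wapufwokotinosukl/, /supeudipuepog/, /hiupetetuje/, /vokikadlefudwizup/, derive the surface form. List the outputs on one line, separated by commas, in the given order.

/wapufwokotinosukl/: /p/ is a voiceless stop between vowels /a/ and /u/, so it voices to [b]. /k/ is a voiceless stop between vowels /o/ and /o/, so it voices to [g]. /t/ is a voiceless stop between vowels /o/ and /i/, so it voices to [d]. → [wabufwogodinosukl].
/supeudipuepog/: /p/ is a voiceless stop between vowels /u/ and /e/, so it voices to [b]. /p/ is a voiceless stop between vowels /i/ and /u/, so it voices to [b]. /p/ is a voiceless stop between vowels /e/ and /o/, so it voices to [b]. → [subeudibuebog].
/hiupetetuje/: /p/ is a voiceless stop between vowels /u/ and /e/, so it voices to [b]. /t/ is a voiceless stop between vowels /e/ and /e/, so it voices to [d]. /t/ is a voiceless stop between vowels /e/ and /u/, so it voices to [d]. → [hiubededuje].
/vokikadlefudwizup/: /k/ is a voiceless stop between vowels /o/ and /i/, so it voices to [g]. /k/ is a voiceless stop between vowels /i/ and /a/, so it voices to [g]. → [vogigadlefudwizup].

wabufwogodinosukl, subeudibuebog, hiubededuje, vogigadlefudwizup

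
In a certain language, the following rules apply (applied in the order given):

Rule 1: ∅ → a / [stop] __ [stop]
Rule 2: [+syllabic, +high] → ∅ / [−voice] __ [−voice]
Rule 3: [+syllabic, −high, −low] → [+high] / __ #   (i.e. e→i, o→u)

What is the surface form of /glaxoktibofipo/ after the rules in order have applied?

Rule 1 (stop-cluster a-epenthesis): /k/ and /t/ form a stop–stop cluster, so [a] is inserted between them. /glaxoktibofipo/ → glaxokatibofipo.
Rule 2 (high vowel syncope): /i/ is a high vowel flanked by voiceless consonants /f/ and /p/, so it deletes. /glaxokatibofipo/ → glaxokatibofpo.
Rule 3 (final vowel raising): /o/ is a mid vowel in word-final position, so it raises to [u]. /glaxokatibofpo/ → glaxokatibofpu.

glaxokatibofpu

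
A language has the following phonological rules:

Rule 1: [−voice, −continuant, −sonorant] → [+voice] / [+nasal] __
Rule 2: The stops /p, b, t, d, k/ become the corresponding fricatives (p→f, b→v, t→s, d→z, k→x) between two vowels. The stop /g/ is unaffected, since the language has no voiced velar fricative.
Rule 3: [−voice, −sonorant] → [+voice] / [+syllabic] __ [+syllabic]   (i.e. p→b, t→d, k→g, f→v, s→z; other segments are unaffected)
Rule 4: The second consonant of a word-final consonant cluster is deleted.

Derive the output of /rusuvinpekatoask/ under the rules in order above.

Rule 1 (post-nasal voicing): /p/ is a voiceless stop immediately after the nasal /n/, so it voices to [b]. /rusuvinpekatoask/ → rusuvinbekatoask.
Rule 2 (intervocalic spirantization): /k/ is a stop between vowels /e/ and /a/, so it spirantizes to the fricative [x]. /t/ is a stop between vowels /a/ and /o/, so it spirantizes to the fricative [s]. /rusuvinbekatoask/ → rusuvinbexasoask.
Rule 3 (intervocalic voicing): /s/ is a voiceless obstruent between vowels /u/ and /u/, so it voices to [z]. /s/ is a voiceless obstruent between vowels /a/ and /o/, so it voices to [z]. /rusuvinbexasoask/ → ruzuvinbexazoask.
Rule 4 (final cluster simplification): /k/ is the second consonant of a word-final cluster /sk/, so it deletes. /ruzuvinbexazoask/ → ruzuvinbexazoas.

ruzuvinbexazoas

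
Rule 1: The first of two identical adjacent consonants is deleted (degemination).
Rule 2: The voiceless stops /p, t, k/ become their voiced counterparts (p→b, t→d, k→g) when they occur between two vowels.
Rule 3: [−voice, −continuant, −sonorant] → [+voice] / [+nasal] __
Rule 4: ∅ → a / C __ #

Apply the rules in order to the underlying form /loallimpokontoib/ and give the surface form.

loalimbogondoiba

Rule 1 (degemination): /ll/ is a geminate; the first /l/ deletes. /loallimpokontoib/ → loalimpokontoib.
Rule 2 (intervocalic voicing): /k/ is a voiceless stop between vowels /o/ and /o/, so it voices to [g]. /loalimpokontoib/ → loalimpogontoib.
Rule 3 (post-nasal voicing): /p/ is a voiceless stop immediately after the nasal /m/, so it voices to [b]. /t/ is a voiceless stop immediately after the nasal /n/, so it voices to [d]. /loalimpogontoib/ → loalimbogondoib.
Rule 4 (final a-epenthesis): the form ends in the consonant /b/, so [a] is inserted word-finally. /loalimbogondoib/ → loalimbogondoiba.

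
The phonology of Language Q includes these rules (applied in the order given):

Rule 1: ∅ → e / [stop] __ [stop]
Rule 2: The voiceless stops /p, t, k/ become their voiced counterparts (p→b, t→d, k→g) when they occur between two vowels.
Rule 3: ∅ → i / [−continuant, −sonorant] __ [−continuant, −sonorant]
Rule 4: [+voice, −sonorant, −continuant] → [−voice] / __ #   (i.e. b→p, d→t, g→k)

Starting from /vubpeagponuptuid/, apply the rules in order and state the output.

Rule 1 (stop-cluster e-epenthesis): /b/ and /p/ form a stop–stop cluster, so [e] is inserted between them. /g/ and /p/ form a stop–stop cluster, so [e] is inserted between them. /p/ and /t/ form a stop–stop cluster, so [e] is inserted between them. /vubpeagponuptuid/ → vubepeageponupetuid.
Rule 2 (intervocalic voicing): /p/ is a voiceless stop between vowels /e/ and /e/, so it voices to [b]. /p/ is a voiceless stop between vowels /e/ and /o/, so it voices to [b]. /p/ is a voiceless stop between vowels /u/ and /e/, so it voices to [b]. /t/ is a voiceless stop between vowels /e/ and /u/, so it voices to [d]. /vubepeageponupetuid/ → vubebeagebonubeduid.
Rule 3 (stop-cluster i-epenthesis): no segment meets the environment; /vubebeagebonubeduid/ is unchanged.
Rule 4 (final devoicing): /d/ is a voiced stop in word-final position, so it devoices to [t]. /vubebeagebonubeduid/ → vubebeagebonubeduit.

vubebeagebonubeduit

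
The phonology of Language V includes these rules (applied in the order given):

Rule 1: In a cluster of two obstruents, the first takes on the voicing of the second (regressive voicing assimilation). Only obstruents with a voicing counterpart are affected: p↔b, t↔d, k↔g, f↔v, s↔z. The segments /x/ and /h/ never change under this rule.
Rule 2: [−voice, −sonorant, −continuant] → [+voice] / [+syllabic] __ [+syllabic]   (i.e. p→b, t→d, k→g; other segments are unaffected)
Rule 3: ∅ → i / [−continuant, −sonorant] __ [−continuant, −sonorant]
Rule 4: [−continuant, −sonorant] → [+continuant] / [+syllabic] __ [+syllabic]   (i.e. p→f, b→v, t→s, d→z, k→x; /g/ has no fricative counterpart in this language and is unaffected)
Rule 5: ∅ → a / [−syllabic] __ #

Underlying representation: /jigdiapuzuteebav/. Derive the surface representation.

jigiziavuzuzeevava

Rule 1 (regressive voicing assimilation): no segment meets the environment; /jigdiapuzuteebav/ is unchanged.
Rule 2 (intervocalic voicing): /p/ is a voiceless stop between vowels /a/ and /u/, so it voices to [b]. /t/ is a voiceless stop between vowels /u/ and /e/, so it voices to [d]. /jigdiapuzuteebav/ → jigdiabuzudeebav.
Rule 3 (stop-cluster i-epenthesis): /g/ and /d/ form a stop–stop cluster, so [i] is inserted between them. /jigdiabuzudeebav/ → jigidiabuzudeebav.
Rule 4 (intervocalic spirantization): /d/ is a stop between vowels /i/ and /i/, so it spirantizes to the fricative [z]. /b/ is a stop between vowels /a/ and /u/, so it spirantizes to the fricative [v]. /d/ is a stop between vowels /u/ and /e/, so it spirantizes to the fricative [z]. /b/ is a stop between vowels /e/ and /a/, so it spirantizes to the fricative [v]. /jigidiabuzudeebav/ → jigiziavuzuzeevav.
Rule 5 (final a-epenthesis): the form ends in the consonant /v/, so [a] is inserted word-finally. /jigiziavuzuzeevav/ → jigiziavuzuzeevava.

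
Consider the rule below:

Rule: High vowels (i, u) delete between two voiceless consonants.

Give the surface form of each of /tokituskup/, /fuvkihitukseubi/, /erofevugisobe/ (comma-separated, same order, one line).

toktskp, fuvkhtkseubi, erofevugisobe

/tokituskup/: /i/ is a high vowel flanked by voiceless consonants /k/ and /t/, so it deletes. /u/ is a high vowel flanked by voiceless consonants /t/ and /s/, so it deletes. /u/ is a high vowel flanked by voiceless consonants /k/ and /p/, so it deletes. → [toktskp].
/fuvkihitukseubi/: /i/ is a high vowel flanked by voiceless consonants /k/ and /h/, so it deletes. /i/ is a high vowel flanked by voiceless consonants /h/ and /t/, so it deletes. /u/ is a high vowel flanked by voiceless consonants /t/ and /k/, so it deletes. → [fuvkhtkseubi].
/erofevugisobe/: the rule's environment is not met; surfaces unchanged as [erofevugisobe].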